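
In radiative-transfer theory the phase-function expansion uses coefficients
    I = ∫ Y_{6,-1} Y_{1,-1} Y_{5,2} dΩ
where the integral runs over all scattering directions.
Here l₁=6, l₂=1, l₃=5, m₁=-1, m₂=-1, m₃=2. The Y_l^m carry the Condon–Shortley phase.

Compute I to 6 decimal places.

-0.129207

m-sum 0 ✓  L=12 even ✓  5≤5≤7 ✓
Π(2lᵢ+1) = 13×3×11 = 429
triangle coeff Δ(6,1,5) = 1/858
Σ_t [1,1]: t=1:−1/14400 = -1/14400
(3j)²=6/143 [(6 1 5; 0 0 0)], sign=+1
Σ_t [0,0]: t=0:+1/60480 = 1/60480
(3j)²=5/429 [(6 1 5; -1 -1 2)], sign=-1
⇒ 4πI² = 30/143
I = (-1)√(30/143/(4π)) = -0.12920749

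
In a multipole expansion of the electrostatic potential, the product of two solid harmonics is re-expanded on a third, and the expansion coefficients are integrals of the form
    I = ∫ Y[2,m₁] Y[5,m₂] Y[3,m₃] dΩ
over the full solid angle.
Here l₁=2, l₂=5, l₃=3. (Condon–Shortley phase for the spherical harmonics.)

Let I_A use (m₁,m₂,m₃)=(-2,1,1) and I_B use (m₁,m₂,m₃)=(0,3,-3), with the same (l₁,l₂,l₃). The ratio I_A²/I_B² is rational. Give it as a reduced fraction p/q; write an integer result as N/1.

Same 2,5,3: normalisation and zero-m 3j drop out of the ratio.
A: Δ: 4! 0! 6! / 11! → 1/2310; sum: t=4:+1/1152 = 1/1152; 3j²(2 5 3; -2 1 1) = Δ·Π!·Σ² = 1/154  (sign +1)
B: Δ: 4! 0! 6! / 11! → 1/2310; sum: t=2:+1/2880 = 1/2880; 3j²(2 5 3; 0 3 -3) = Δ·Π!·Σ² = 2/165  (sign +1)
I_A²/I_B² = (1/154)/(2/165) = 15/28

15/28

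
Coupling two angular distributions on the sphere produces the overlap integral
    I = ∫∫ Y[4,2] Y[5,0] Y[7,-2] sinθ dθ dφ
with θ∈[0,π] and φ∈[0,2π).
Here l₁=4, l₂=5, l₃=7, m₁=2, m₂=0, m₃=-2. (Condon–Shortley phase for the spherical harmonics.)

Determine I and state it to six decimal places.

-0.014400

m-sum 0 ✓  L=16 even ✓  1≤7≤9 ✓
Π(2lᵢ+1) = 9×11×15 = 1485
triangle coeff Δ(4,5,7) = 1/6126120
Σ_t [0,2]: t=0:+1/69120 t=1:−1/20736 t=2:+1/69120 = -1/51840
(3j)²=280/21879 [(4 5 7; 0 0 0)], sign=+1
Σ_t [0,2]: t=0:+1/69120 t=1:−1/69120 t=2:+1/1036800 = 1/1036800
(3j)²=1/7293 [(4 5 7; 2 0 -2)], sign=-1
⇒ 4πI² = 1400/537251
I = (-1)√(1400/537251/(4π)) = -0.01440026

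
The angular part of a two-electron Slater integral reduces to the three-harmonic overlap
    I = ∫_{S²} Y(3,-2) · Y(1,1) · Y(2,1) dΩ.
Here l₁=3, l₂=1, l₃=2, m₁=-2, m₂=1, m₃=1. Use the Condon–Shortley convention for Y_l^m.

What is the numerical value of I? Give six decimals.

0.261169

m-sum 0 ✓  L=6 even ✓  2≤2≤4 ✓
Π(2lᵢ+1) = 7×3×5 = 105
triangle coeff Δ(3,1,2) = 1/105
Σ_t [1,1]: t=1:−1/4 = -1/4
(3j)²=3/35 [(3 1 2; 0 0 0)], sign=-1
Σ_t [2,2]: t=2:+1/12 = 1/12
(3j)²=2/21 [(3 1 2; -2 1 1)], sign=-1
⇒ 4πI² = 6/7
I = (+1)√(6/7/(4π)) = 0.26116903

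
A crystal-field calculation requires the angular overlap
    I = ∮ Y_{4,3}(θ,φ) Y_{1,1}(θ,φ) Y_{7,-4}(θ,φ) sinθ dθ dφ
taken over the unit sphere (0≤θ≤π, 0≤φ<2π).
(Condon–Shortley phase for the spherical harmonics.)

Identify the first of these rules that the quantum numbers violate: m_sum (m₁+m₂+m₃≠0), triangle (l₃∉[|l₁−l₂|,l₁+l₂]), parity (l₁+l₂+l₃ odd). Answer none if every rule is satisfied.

m₁+m₂+m₃ = 3 + 1 − 4 = 0  ✓
triangle: |4−1|=3 ≤ l₃=7 ≤ 4+1=5  ✗
parity: l₁+l₂+l₃ = 12 is even

triangle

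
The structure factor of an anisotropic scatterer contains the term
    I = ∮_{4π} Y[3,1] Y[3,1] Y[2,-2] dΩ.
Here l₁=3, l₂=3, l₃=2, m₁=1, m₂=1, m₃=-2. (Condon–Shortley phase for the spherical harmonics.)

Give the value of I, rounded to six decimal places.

0.206013

m-sum 0 ✓  L=8 even ✓  0≤2≤6 ✓
Π(2lᵢ+1) = 7×7×5 = 245
triangle coeff Δ(3,3,2) = 1/3780
Σ_t [1,3]: t=1:−1/24 t=2:+1/4 t=3:−1/24 = 1/6
(3j)²=4/105 [(3 3 2; 0 0 0)], sign=+1
Σ_t [2,2]: t=2:+1/16 = 1/16
(3j)²=2/35 [(3 3 2; 1 1 -2)], sign=+1
⇒ 4πI² = 8/15
I = (+1)√(8/15/(4π)) = 0.20601291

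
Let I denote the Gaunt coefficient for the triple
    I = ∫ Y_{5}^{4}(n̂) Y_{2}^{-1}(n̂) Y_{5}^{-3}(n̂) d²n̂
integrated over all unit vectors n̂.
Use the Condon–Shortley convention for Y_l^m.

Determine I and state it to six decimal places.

0.196098

Rules hold: Σm=0, L=12 even, 3≤5≤7.
N = 11·5·11 = 605
Δ = 2!·8!·2!/13! = 1/38610
Racah Σ t=0..2: t=0:+1/2880 t=1:−1/576 t=2:+1/2880 = -1/960
⇒ 3j(5 2 5; 0 0 0)² = 10/429, sgn +1
Racah Σ t=0..1: t=0:+1/10080 t=1:−1/80640 = 1/11520
⇒ 3j(5 2 5; 4 -1 -3)² = 49/1430, sgn +1
4πI² = N·(3j₀)²·(3jₘ)² = 245/507
I = +1·√(0.483235/4π) = 0.19609844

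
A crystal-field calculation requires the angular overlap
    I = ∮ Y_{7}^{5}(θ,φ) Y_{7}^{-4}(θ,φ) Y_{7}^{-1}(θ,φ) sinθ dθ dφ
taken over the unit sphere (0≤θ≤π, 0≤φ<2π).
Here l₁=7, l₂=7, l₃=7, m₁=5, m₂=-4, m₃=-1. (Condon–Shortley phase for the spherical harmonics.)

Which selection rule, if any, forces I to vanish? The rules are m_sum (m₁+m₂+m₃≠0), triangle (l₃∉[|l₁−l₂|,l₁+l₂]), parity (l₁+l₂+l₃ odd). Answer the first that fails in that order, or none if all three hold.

parity

m₁+m₂+m₃ = 5 − 4 − 1 = 0  ✓
triangle: |7−7|=0 ≤ l₃=7 ≤ 7+7=14  ✓
parity: l₁+l₂+l₃ = 21 is odd  ✗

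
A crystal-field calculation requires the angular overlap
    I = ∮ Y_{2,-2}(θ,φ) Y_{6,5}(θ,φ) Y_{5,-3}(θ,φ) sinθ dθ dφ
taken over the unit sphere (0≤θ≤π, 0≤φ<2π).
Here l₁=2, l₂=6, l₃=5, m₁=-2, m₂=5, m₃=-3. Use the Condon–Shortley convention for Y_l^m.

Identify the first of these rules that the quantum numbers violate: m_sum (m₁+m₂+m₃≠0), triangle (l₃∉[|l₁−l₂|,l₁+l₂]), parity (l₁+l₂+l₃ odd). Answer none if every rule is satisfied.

parity

azimuthal sum: -2 + 5 − 3 = 0  ✓
4 ≤ 5 ≤ 8 (triangle on l)  ✓
L = 2 + 6 + 5 = 13 (odd)  ✗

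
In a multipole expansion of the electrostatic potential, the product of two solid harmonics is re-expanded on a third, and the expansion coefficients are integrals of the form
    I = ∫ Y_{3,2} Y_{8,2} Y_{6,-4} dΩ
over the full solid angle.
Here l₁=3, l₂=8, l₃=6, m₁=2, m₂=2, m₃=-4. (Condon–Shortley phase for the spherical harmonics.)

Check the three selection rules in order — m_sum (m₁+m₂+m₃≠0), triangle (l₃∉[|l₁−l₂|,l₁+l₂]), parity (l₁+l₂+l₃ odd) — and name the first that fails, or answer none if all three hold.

Σmᵢ = 0  ✓
l₃∈[|l₁−l₂|,l₁+l₂]=[5,11], have l₃=6  ✓
Σlᵢ = 17 ⇒ odd  ✗

parity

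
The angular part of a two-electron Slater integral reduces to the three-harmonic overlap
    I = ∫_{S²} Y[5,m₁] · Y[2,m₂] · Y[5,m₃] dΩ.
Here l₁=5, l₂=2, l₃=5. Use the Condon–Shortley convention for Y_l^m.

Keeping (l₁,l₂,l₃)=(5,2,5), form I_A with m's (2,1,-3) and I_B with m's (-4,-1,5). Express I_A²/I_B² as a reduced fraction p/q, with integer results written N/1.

l's match ⇒ only the (l;m) 3-j factors differ between A and B.
A: triangle coeff Δ(5,2,5) = 1/38610; Σ_t [1,2]: t=1:−1/2880 t=2:+1/10080 = -1/4032; (3j)²=10/429 [(5 2 5; 2 1 -3)], sign=-1
B: triangle coeff Δ(5,2,5) = 1/38610; Σ_t [1,1]: t=1:−1/80640 = -1/80640; (3j)²=9/286 [(5 2 5; -4 -1 5)], sign=-1
I_A²/I_B² = (10/429)/(9/286) = 20/27

20/27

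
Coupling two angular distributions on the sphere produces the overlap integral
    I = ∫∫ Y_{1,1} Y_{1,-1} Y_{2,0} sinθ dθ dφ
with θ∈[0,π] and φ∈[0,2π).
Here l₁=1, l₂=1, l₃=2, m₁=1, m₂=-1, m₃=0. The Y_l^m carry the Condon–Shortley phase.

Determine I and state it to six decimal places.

0.126157

Rules hold: Σm=0, L=4 even, 0≤2≤2.
N = 3·3·5 = 45
Δ = 0!·2!·2!/5! = 1/30
Racah Σ t=0..0: t=0:+1/1 = 1/1
⇒ 3j(1 1 2; 0 0 0)² = 2/15, sgn +1
Racah Σ t=0..0: t=0:+1/4 = 1/4
⇒ 3j(1 1 2; 1 -1 0)² = 1/30, sgn +1
4πI² = N·(3j₀)²·(3jₘ)² = 1/5
I = +1·√(0.2/4π) = 0.12615663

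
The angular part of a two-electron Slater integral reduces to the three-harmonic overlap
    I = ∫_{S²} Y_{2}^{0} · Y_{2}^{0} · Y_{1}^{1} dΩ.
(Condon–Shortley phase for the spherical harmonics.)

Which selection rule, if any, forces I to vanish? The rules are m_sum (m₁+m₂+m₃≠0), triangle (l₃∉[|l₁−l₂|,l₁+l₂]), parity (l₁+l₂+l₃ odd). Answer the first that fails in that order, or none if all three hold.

azimuthal sum: 0 + 0 + 1 = 1  ✗
0 ≤ 1 ≤ 4 (triangle on l)
L = 2 + 2 + 1 = 5 (odd)

m_sum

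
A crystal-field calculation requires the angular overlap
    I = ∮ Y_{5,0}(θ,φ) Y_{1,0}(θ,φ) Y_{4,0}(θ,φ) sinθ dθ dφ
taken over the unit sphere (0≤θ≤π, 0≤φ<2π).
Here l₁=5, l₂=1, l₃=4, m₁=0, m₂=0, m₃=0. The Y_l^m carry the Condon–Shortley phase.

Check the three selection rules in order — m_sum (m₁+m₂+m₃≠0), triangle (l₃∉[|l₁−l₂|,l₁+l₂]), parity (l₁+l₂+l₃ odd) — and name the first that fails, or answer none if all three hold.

m₁+m₂+m₃ = 0 + 0 + 0 = 0  ✓
triangle: |5−1|=4 ≤ l₃=4 ≤ 5+1=6  ✓
parity: l₁+l₂+l₃ = 10 is even  ✓

none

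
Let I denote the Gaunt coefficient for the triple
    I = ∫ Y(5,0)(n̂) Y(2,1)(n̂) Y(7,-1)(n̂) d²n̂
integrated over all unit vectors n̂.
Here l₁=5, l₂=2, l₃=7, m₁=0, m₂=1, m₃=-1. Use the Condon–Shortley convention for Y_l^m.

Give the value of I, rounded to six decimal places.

-0.207724

Checks pass: Σm=0; 14 even; l₃=7∈[3,7].
(2·5+1)(2·2+1)(2·7+1) = 825
Δ: 0! 10! 4! / 15! → 1/15015
sum: t=0:+1/57600 = 1/57600
3j²(5 2 7; 0 0 0) = Δ·Π!·Σ² = 21/715  (sign -1)
sum: t=0:+1/86400 = 1/86400
3j²(5 2 7; 0 1 -1) = Δ·Π!·Σ² = 16/715  (sign +1)
combine: 4πI² = 825·21/715·16/715 = 1008/1859
take √, sign -1: I = -0.20772350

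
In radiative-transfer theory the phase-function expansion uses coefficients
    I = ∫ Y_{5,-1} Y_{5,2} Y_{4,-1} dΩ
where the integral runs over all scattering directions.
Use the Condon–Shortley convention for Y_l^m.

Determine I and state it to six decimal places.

0.128377

m-sum 0 ✓  L=14 even ✓  0≤4≤10 ✓
Π(2lᵢ+1) = 11×11×9 = 1089
triangle coeff Δ(5,5,4) = 1/3153150
Σ_t [1,5]: t=1:−1/69120 t=2:+1/1728 t=3:−1/576 t=4:+1/1728 t=5:−1/69120 = -7/11520
(3j)²=2/143 [(5 5 4; 0 0 0)], sign=-1
Σ_t [3,6]: t=3:−1/5184 t=4:+1/1152 t=5:−1/2880 t=6:+1/103680 = 7/20736
(3j)²=35/2574 [(5 5 4; -1 2 -1)], sign=-1
⇒ 4πI² = 35/169
I = (+1)√(35/169/(4π)) = 0.12837656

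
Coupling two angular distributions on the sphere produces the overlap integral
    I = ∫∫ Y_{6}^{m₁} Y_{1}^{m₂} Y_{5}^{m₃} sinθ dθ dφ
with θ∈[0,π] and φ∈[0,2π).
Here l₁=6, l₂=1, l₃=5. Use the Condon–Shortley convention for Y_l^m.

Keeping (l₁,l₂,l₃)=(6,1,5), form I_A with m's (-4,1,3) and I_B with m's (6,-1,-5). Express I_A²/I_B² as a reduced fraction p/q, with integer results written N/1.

Shared (l₁,l₂,l₃)=(6,1,5): N and (l;000)² cancel in I_A²/I_B².
A: Δ = 2!·10!·0!/13! = 1/858; Racah Σ t=2..2: t=2:+1/161280 = 1/161280; ⇒ 3j(6 1 5; -4 1 3)² = 15/286, sgn +1
B: Δ = 2!·10!·0!/13! = 1/858; Racah Σ t=0..0: t=0:+1/7257600 = 1/7257600; ⇒ 3j(6 1 5; 6 -1 -5)² = 1/13, sgn +1
I_A²/I_B² = (15/286)/(1/13) = 15/22

15/22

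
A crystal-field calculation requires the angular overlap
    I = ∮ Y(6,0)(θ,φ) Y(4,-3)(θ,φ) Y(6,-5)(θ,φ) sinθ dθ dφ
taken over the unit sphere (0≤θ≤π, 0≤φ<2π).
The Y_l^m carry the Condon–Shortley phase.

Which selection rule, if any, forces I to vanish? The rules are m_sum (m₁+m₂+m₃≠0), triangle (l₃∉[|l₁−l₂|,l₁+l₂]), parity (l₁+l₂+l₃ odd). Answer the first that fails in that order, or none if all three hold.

m₁+m₂+m₃ = 0 − 3 − 5 = -8  ✗
triangle: |6−4|=2 ≤ l₃=6 ≤ 6+4=10
parity: l₁+l₂+l₃ = 16 is even

m_sum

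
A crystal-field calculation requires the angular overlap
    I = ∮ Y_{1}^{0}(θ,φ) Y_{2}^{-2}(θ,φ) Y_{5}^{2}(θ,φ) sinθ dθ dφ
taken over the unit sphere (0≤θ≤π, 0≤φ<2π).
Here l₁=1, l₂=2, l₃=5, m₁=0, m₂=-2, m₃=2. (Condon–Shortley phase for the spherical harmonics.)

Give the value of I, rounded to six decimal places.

triangle: need 1≤l₃≤3, have 5; I=0

0.000000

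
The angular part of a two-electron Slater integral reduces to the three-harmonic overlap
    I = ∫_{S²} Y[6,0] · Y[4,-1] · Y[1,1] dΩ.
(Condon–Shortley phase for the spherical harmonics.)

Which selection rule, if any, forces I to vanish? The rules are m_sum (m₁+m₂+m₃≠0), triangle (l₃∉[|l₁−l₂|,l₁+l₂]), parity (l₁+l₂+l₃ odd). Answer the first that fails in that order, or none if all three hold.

m₁+m₂+m₃ = 0 − 1 + 1 = 0  ✓
triangle: |6−4|=2 ≤ l₃=1 ≤ 6+4=10  ✗
parity: l₁+l₂+l₃ = 11 is odd

triangle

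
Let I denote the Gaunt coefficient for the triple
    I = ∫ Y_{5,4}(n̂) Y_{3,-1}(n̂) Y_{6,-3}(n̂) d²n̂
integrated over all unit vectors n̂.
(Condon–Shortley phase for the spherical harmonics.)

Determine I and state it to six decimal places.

Checks pass: Σm=0; 14 even; l₃=6∈[2,8].
(2·5+1)(2·3+1)(2·6+1) = 1001
Δ: 2! 8! 4! / 15! → 1/675675
sum: t=0:+1/8640 t=1:−1/2304 t=2:+1/8640 = -7/34560
3j²(5 3 6; 0 0 0) = Δ·Π!·Σ² = 7/429  (sign -1)
sum: t=0:+1/40320 t=1:−1/241920 = 1/48384
3j²(5 3 6; 4 -1 -3) = Δ·Π!·Σ² = 24/1001  (sign -1)
combine: 4πI² = 1001·7/429·24/1001 = 56/143
take √, sign +1: I = 0.17653103

0.176531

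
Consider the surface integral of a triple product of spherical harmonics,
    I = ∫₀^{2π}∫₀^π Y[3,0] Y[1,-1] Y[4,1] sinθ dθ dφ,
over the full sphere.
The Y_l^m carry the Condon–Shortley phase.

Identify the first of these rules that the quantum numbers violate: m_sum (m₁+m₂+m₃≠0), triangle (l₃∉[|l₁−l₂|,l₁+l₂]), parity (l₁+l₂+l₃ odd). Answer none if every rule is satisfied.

none

azimuthal sum: 0 − 1 + 1 = 0  ✓
2 ≤ 4 ≤ 4 (triangle on l)  ✓
L = 3 + 1 + 4 = 8 (even)  ✓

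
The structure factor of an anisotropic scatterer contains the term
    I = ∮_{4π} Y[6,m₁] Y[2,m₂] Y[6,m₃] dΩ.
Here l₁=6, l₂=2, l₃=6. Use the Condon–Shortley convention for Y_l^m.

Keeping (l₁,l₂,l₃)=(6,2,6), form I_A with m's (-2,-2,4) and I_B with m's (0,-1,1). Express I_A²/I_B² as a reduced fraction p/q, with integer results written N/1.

180/7

Same 6,2,6: normalisation and zero-m 3j drop out of the ratio.
A: Δ: 2! 10! 2! / 15! → 1/90090; sum: t=0:+1/322560 = 1/322560; 3j²(6 2 6; -2 -2 4) = Δ·Π!·Σ² = 18/1001  (sign +1)
B: Δ: 2! 10! 2! / 15! → 1/90090; sum: t=0:+1/34560 t=1:−1/28800 = -1/172800; 3j²(6 2 6; 0 -1 1) = Δ·Π!·Σ² = 1/1430  (sign +1)
I_A²/I_B² = (18/1001)/(1/1430) = 180/7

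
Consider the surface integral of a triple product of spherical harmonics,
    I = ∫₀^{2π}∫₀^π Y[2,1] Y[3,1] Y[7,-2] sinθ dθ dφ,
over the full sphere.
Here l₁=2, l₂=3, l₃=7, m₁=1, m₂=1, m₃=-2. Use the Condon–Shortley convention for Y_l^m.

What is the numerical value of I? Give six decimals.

0.000000

l₃=7 ∉ [1,5] — triangle fails ⇒ I = 0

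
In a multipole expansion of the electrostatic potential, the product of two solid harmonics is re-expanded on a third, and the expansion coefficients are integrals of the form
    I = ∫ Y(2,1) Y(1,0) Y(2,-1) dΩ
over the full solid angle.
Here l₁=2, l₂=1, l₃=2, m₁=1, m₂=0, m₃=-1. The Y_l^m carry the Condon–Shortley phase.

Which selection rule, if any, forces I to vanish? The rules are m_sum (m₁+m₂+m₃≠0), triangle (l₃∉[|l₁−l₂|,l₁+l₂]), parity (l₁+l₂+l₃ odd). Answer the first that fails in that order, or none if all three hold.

parity

m₁+m₂+m₃ = 1 + 0 − 1 = 0  ✓
triangle: |2−1|=1 ≤ l₃=2 ≤ 2+1=3  ✓
parity: l₁+l₂+l₃ = 5 is odd  ✗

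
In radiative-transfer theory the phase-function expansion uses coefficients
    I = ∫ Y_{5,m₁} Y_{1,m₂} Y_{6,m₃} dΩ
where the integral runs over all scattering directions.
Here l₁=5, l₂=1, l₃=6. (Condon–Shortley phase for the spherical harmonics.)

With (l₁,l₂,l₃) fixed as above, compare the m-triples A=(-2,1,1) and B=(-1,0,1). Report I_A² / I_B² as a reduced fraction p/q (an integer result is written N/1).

2/7

l's match ⇒ only the (l;m) 3-j factors differ between A and B.
A: triangle coeff Δ(5,1,6) = 1/858; Σ_t [0,0]: t=0:+1/60480 = 1/60480; (3j)²=5/429 [(5 1 6; -2 1 1)], sign=-1
B: triangle coeff Δ(5,1,6) = 1/858; Σ_t [0,0]: t=0:+1/17280 = 1/17280; (3j)²=35/858 [(5 1 6; -1 0 1)], sign=-1
I_A²/I_B² = (5/429)/(35/858) = 2/7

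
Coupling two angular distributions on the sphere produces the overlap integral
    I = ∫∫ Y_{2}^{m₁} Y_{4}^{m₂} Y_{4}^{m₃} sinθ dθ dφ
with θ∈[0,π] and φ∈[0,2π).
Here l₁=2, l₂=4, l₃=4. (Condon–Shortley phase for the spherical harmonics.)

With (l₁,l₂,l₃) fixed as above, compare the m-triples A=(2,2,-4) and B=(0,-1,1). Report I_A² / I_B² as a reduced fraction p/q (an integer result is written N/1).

Shared (l₁,l₂,l₃)=(2,4,4): N and (l;000)² cancel in I_A²/I_B².
A: Δ = 2!·2!·6!/11! = 1/13860; Racah Σ t=0..0: t=0:+1/2880 = 1/2880; ⇒ 3j(2 4 4; 2 2 -4)² = 2/165, sgn +1
B: Δ = 2!·2!·6!/11! = 1/13860; Racah Σ t=0..2: t=0:+1/144 t=1:−1/48 t=2:+1/480 = -17/1440; ⇒ 3j(2 4 4; 0 -1 1)² = 289/13860, sgn +1
I_A²/I_B² = (2/165)/(289/13860) = 168/289

168/289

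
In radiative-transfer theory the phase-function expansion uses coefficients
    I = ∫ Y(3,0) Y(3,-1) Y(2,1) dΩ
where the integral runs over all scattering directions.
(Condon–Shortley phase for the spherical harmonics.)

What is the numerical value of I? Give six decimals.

-0.059471

Rules hold: Σm=0, L=8 even, 0≤2≤6.
N = 7·7·5 = 245
Δ = 4!·2!·2!/9! = 1/3780
Racah Σ t=1..3: t=1:−1/24 t=2:+1/4 t=3:−1/24 = 1/6
⇒ 3j(3 3 2; 0 0 0)² = 4/105, sgn +1
Racah Σ t=1..2: t=1:−1/12 t=2:+1/8 = 1/24
⇒ 3j(3 3 2; 0 -1 1)² = 1/210, sgn -1
4πI² = N·(3j₀)²·(3jₘ)² = 2/45
I = -1·√(0.0444444/4π) = -0.05947080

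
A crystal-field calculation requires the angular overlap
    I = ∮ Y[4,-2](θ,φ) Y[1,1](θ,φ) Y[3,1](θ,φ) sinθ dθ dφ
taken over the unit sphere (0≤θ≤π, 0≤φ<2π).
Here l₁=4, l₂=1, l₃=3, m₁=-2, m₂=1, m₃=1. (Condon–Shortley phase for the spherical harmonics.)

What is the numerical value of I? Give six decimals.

0.238414

Rules hold: Σm=0, L=8 even, 3≤3≤5.
N = 9·3·7 = 189
Δ = 2!·6!·0!/9! = 1/252
Racah Σ t=1..1: t=1:−1/36 = -1/36
⇒ 3j(4 1 3; 0 0 0)² = 4/63, sgn +1
Racah Σ t=2..2: t=2:+1/96 = 1/96
⇒ 3j(4 1 3; -2 1 1)² = 5/84, sgn +1
4πI² = N·(3j₀)²·(3jₘ)² = 5/7
I = +1·√(0.714286/4π) = 0.23841361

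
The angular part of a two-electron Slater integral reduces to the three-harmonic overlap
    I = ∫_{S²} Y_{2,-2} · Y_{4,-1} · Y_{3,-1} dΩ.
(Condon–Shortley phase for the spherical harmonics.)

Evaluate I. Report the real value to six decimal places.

-2 − 1 − 1 = -4 ≠ 0: azimuthal integral kills it; I = 0

0.000000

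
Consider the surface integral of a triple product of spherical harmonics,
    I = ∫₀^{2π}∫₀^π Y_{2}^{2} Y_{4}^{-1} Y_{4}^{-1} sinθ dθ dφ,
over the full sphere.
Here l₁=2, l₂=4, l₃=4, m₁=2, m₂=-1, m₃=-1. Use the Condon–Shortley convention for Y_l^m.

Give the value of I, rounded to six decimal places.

0.200662

m-sum 0 ✓  L=10 even ✓  2≤4≤6 ✓
Π(2lᵢ+1) = 5×9×9 = 405
triangle coeff Δ(2,4,4) = 1/13860
Σ_t [0,2]: t=0:+1/192 t=1:−1/36 t=2:+1/192 = -5/288
(3j)²=20/693 [(2 4 4; 0 0 0)], sign=-1
Σ_t [0,0]: t=0:+1/144 = 1/144
(3j)²=10/231 [(2 4 4; 2 -1 -1)], sign=-1
⇒ 4πI² = 3000/5929
I = (+1)√(3000/5929/(4π)) = 0.20066192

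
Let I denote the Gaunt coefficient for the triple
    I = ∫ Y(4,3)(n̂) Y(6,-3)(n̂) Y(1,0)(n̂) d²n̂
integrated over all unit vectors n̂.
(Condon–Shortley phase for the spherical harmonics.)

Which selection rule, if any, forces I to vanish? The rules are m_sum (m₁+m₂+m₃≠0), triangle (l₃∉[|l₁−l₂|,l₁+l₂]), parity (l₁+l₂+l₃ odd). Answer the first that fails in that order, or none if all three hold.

triangle

m₁+m₂+m₃ = 3 − 3 + 0 = 0  ✓
triangle: |4−6|=2 ≤ l₃=1 ≤ 4+6=10  ✗
parity: l₁+l₂+l₃ = 11 is odd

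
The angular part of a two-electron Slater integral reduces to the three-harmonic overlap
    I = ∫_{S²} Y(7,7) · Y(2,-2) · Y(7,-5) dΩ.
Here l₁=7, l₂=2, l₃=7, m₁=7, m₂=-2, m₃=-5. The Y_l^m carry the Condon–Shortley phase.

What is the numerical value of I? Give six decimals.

m-sum 0 ✓  L=16 even ✓  5≤7≤9 ✓
Π(2lᵢ+1) = 15×5×15 = 1125
triangle coeff Δ(7,2,7) = 1/185640
Σ_t [0,2]: t=0:+1/2419200 t=1:−1/518400 t=2:+1/2419200 = -1/907200
(3j)²=56/3315 [(7 2 7; 0 0 0)], sign=+1
Σ_t [0,0]: t=0:+1/1916006400 = 1/1916006400
(3j)²=1/340 [(7 2 7; 7 -2 -5)], sign=+1
⇒ 4πI² = 210/3757
I = (+1)√(210/3757/(4π)) = 0.06669359

0.066694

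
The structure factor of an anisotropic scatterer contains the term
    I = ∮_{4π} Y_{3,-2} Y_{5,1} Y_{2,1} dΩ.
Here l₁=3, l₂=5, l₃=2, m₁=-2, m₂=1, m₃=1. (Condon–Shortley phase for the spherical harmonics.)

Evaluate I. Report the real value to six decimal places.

-0.117387

Checks pass: Σm=0; 10 even; l₃=2∈[2,8].
(2·3+1)(2·5+1)(2·2+1) = 385
Δ: 6! 0! 4! / 11! → 1/2310
sum: t=3:−1/144 = -1/144
3j²(3 5 2; 0 0 0) = Δ·Π!·Σ² = 10/231  (sign -1)
sum: t=5:−1/720 = -1/720
3j²(3 5 2; -2 1 1) = Δ·Π!·Σ² = 4/385  (sign +1)
combine: 4πI² = 385·10/231·4/385 = 40/231
take √, sign -1: I = -0.11738675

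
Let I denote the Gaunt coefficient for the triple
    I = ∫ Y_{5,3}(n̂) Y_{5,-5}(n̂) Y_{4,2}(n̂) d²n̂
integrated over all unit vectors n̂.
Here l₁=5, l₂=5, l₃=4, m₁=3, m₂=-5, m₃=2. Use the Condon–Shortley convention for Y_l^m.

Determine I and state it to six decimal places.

-0.184127

Rules hold: Σm=0, L=14 even, 0≤4≤10.
N = 11·11·9 = 1089
Δ = 6!·4!·4!/15! = 1/3153150
Racah Σ t=1..5: t=1:−1/69120 t=2:+1/1728 t=3:−1/576 t=4:+1/1728 t=5:−1/69120 = -7/11520
⇒ 3j(5 5 4; 0 0 0)² = 2/143, sgn -1
Racah Σ t=0..0: t=0:+1/69120 = 1/69120
⇒ 3j(5 5 4; 3 -5 2)² = 4/143, sgn +1
4πI² = N·(3j₀)²·(3jₘ)² = 72/169
I = -1·√(0.426036/4π) = -0.18412721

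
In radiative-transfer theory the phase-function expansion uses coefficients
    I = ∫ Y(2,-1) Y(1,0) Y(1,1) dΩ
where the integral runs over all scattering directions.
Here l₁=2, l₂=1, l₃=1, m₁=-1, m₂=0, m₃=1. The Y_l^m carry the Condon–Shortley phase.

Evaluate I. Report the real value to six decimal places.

Checks pass: Σm=0; 4 even; l₃=1∈[1,3].
(2·2+1)(2·1+1)(2·1+1) = 45
Δ: 2! 2! 0! / 5! → 1/30
sum: t=1:−1/1 = -1/1
3j²(2 1 1; 0 0 0) = Δ·Π!·Σ² = 2/15  (sign +1)
sum: t=1:−1/2 = -1/2
3j²(2 1 1; -1 0 1) = Δ·Π!·Σ² = 1/10  (sign -1)
combine: 4πI² = 45·2/15·1/10 = 3/5
take √, sign -1: I = -0.21850969

-0.218510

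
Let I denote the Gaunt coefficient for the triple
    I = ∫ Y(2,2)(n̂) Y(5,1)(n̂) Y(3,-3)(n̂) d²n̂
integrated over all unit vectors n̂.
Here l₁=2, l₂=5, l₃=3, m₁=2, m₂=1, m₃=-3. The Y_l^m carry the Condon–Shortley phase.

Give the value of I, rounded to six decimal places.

-0.023961

Rules hold: Σm=0, L=10 even, 3≤3≤7.
N = 5·11·7 = 385
Δ = 4!·0!·6!/11! = 1/2310
Racah Σ t=2..2: t=2:+1/144 = 1/144
⇒ 3j(2 5 3; 0 0 0)² = 10/231, sgn -1
Racah Σ t=0..0: t=0:+1/17280 = 1/17280
⇒ 3j(2 5 3; 2 1 -3)² = 1/2310, sgn +1
4πI² = N·(3j₀)²·(3jₘ)² = 5/693
I = -1·√(0.00721501/4π) = -0.02396147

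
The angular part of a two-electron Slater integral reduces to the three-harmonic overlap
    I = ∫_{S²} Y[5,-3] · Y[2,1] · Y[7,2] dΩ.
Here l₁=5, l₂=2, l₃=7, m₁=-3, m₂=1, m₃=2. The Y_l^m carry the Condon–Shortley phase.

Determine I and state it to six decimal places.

0.107507

Rules hold: Σm=0, L=14 even, 3≤7≤7.
N = 11·5·15 = 825
Δ = 0!·10!·4!/15! = 1/15015
Racah Σ t=0..0: t=0:+1/57600 = 1/57600
⇒ 3j(5 2 7; 0 0 0)² = 21/715, sgn -1
Racah Σ t=0..0: t=0:+1/483840 = 1/483840
⇒ 3j(5 2 7; -3 1 2)² = 6/1001, sgn -1
4πI² = N·(3j₀)²·(3jₘ)² = 270/1859
I = +1·√(0.145239/4π) = 0.10750713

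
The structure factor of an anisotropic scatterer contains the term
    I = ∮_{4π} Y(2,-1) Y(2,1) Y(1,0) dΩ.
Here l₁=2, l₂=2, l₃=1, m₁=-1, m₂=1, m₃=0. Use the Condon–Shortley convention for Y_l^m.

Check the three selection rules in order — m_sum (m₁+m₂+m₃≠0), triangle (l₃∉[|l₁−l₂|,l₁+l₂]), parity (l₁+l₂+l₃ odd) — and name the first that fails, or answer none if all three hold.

azimuthal sum: -1 + 1 + 0 = 0  ✓
0 ≤ 1 ≤ 4 (triangle on l)  ✓
L = 2 + 2 + 1 = 5 (odd)  ✗

parity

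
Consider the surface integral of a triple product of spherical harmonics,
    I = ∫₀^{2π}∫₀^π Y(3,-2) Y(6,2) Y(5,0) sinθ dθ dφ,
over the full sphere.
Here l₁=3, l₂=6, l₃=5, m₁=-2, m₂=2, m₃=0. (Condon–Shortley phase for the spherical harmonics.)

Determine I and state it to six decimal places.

-0.077843

Checks pass: Σm=0; 14 even; l₃=5∈[3,9].
(2·3+1)(2·6+1)(2·5+1) = 1001
Δ: 4! 2! 8! / 15! → 1/675675
sum: t=1:−1/8640 t=2:+1/2304 t=3:−1/8640 = 7/34560
3j²(3 6 5; 0 0 0) = Δ·Π!·Σ² = 7/429  (sign -1)
sum: t=3:−1/8640 t=4:+1/13824 = -1/23040
3j²(3 6 5; -2 2 0) = Δ·Π!·Σ² = 2/429  (sign +1)
combine: 4πI² = 1001·7/429·2/429 = 98/1287
take √, sign -1: I = -0.07784287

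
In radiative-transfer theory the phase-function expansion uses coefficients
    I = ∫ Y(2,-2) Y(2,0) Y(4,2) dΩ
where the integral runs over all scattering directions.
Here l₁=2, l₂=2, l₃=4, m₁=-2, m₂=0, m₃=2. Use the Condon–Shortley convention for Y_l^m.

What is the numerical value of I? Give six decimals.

0.156078

Checks pass: Σm=0; 8 even; l₃=4∈[0,4].
(2·2+1)(2·2+1)(2·4+1) = 225
Δ: 0! 4! 4! / 9! → 1/630
sum: t=0:+1/16 = 1/16
3j²(2 2 4; 0 0 0) = Δ·Π!·Σ² = 2/35  (sign +1)
sum: t=0:+1/96 = 1/96
3j²(2 2 4; -2 0 2) = Δ·Π!·Σ² = 1/42  (sign +1)
combine: 4πI² = 225·2/35·1/42 = 15/49
take √, sign +1: I = 0.15607835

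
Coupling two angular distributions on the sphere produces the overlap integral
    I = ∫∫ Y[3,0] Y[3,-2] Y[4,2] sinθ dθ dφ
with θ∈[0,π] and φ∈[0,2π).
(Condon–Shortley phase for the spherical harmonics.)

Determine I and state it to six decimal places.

m-sum 0 ✓  L=10 even ✓  0≤4≤6 ✓
Π(2lᵢ+1) = 7×7×9 = 441
triangle coeff Δ(3,3,4) = 1/34650
Σ_t [0,2]: t=0:+1/72 t=1:−1/16 t=2:+1/72 = -5/144
(3j)²=2/77 [(3 3 4; 0 0 0)], sign=-1
Σ_t [0,1]: t=0:+1/72 t=1:−1/96 = 1/288
(3j)²=1/462 [(3 3 4; 0 -2 2)], sign=+1
⇒ 4πI² = 3/121
I = (-1)√(3/121/(4π)) = -0.04441841

-0.044418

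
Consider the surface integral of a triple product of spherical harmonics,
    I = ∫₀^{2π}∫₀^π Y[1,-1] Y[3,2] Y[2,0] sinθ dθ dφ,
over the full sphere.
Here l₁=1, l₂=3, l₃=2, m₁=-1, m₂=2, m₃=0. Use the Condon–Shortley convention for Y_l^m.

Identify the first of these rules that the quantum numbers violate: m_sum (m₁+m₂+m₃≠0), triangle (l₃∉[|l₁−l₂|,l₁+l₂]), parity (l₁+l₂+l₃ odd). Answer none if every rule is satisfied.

m_sum

m₁+m₂+m₃ = -1 + 2 + 0 = 1  ✗
triangle: |1−3|=2 ≤ l₃=2 ≤ 1+3=4
parity: l₁+l₂+l₃ = 6 is even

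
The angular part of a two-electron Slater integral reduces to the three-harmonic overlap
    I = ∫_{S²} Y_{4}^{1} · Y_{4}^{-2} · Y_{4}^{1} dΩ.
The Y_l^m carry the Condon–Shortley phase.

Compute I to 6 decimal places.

Checks pass: Σm=0; 12 even; l₃=4∈[0,8].
(2·4+1)(2·4+1)(2·4+1) = 729
Δ: 4! 4! 4! / 13! → 1/450450
sum: t=0:+1/13824 t=1:−1/216 t=2:+1/64 t=3:−1/216 t=4:+1/13824 = 5/768
3j²(4 4 4; 0 0 0) = Δ·Π!·Σ² = 18/1001  (sign +1)
sum: t=0:+1/576 t=1:−1/144 t=2:+1/576 = -1/288
3j²(4 4 4; 1 -2 1) = Δ·Π!·Σ² = 20/1001  (sign +1)
combine: 4πI² = 729·18/1001·20/1001 = 262440/1002001
take √, sign +1: I = 0.14436968

0.144370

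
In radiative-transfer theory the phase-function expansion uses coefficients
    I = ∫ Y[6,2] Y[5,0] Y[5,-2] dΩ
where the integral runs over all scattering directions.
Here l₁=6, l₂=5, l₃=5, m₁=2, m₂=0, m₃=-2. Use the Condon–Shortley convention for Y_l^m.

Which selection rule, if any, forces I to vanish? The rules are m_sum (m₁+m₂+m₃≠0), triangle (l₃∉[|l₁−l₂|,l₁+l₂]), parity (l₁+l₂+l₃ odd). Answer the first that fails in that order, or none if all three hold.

azimuthal sum: 2 + 0 − 2 = 0  ✓
1 ≤ 5 ≤ 11 (triangle on l)  ✓
L = 6 + 5 + 5 = 16 (even)  ✓

none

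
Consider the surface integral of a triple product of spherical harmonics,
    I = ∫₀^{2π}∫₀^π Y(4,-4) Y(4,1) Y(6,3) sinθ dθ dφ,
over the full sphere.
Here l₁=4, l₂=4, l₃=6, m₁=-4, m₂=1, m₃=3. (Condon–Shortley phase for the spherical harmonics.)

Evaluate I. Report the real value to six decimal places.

0.155830

m-sum 0 ✓  L=14 even ✓  0≤6≤8 ✓
Π(2lᵢ+1) = 9×9×13 = 1053
triangle coeff Δ(4,4,6) = 1/1261260
Σ_t [0,2]: t=0:+1/4608 t=1:−1/1296 t=2:+1/4608 = -7/20736
(3j)²=20/1287 [(4 4 6; 0 0 0)], sign=-1
Σ_t [2,2]: t=2:+1/51840 = 1/51840
(3j)²=8/429 [(4 4 6; -4 1 3)], sign=-1
⇒ 4πI² = 480/1573
I = (+1)√(480/1573/(4π)) = 0.15583009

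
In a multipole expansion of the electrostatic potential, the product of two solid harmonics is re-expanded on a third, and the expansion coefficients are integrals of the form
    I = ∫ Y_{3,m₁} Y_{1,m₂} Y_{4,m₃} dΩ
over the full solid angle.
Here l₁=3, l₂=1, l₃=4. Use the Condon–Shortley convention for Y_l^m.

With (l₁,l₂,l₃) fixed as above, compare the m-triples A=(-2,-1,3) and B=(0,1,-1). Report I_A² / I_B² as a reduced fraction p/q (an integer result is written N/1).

Shared (l₁,l₂,l₃)=(3,1,4): N and (l;000)² cancel in I_A²/I_B².
A: Δ = 0!·6!·2!/9! = 1/252; Racah Σ t=0..0: t=0:+1/240 = 1/240; ⇒ 3j(3 1 4; -2 -1 3)² = 1/12, sgn -1
B: Δ = 0!·6!·2!/9! = 1/252; Racah Σ t=0..0: t=0:+1/72 = 1/72; ⇒ 3j(3 1 4; 0 1 -1)² = 5/126, sgn -1
I_A²/I_B² = (1/12)/(5/126) = 21/10

21/10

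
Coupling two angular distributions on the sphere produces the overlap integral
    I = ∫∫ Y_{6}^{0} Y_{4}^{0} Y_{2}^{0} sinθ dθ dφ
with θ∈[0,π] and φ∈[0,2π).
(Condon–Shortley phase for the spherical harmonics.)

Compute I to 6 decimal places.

m-sum 0 ✓  L=12 even ✓  2≤2≤10 ✓
Π(2lᵢ+1) = 13×9×5 = 585
triangle coeff Δ(6,4,2) = 1/6435
Σ_t [4,4]: t=4:+1/2304 = 1/2304
(3j)²=5/143 [(6 4 2; 0 0 0)], sign=+1
(m-triple is (0,0,0) — same symbol as above.)
⇒ 4πI² = 1125/1573
I = (+1)√(1125/1573/(4π)) = 0.23856513

0.238565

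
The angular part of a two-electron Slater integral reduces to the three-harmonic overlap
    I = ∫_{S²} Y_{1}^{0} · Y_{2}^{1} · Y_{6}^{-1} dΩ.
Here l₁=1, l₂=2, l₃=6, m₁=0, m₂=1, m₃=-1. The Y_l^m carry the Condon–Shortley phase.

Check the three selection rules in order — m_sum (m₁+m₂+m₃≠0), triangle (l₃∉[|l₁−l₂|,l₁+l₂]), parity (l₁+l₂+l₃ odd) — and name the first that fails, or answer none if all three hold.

azimuthal sum: 0 + 1 − 1 = 0  ✓
1 ≤ 6 ≤ 3 (triangle on l)  ✗
L = 1 + 2 + 6 = 9 (odd)

triangle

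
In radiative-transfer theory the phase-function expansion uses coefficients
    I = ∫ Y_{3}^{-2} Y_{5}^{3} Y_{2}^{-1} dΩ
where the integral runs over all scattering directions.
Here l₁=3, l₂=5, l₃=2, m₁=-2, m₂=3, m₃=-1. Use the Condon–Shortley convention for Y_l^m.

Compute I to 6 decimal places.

-0.253584

Rules hold: Σm=0, L=10 even, 2≤2≤8.
N = 7·11·5 = 385
Δ = 6!·0!·4!/11! = 1/2310
Racah Σ t=3..3: t=3:−1/144 = -1/144
⇒ 3j(3 5 2; 0 0 0)² = 10/231, sgn -1
Racah Σ t=5..5: t=5:−1/720 = -1/720
⇒ 3j(3 5 2; -2 3 -1)² = 8/165, sgn +1
4πI² = N·(3j₀)²·(3jₘ)² = 80/99
I = -1·√(0.808081/4π) = -0.25358436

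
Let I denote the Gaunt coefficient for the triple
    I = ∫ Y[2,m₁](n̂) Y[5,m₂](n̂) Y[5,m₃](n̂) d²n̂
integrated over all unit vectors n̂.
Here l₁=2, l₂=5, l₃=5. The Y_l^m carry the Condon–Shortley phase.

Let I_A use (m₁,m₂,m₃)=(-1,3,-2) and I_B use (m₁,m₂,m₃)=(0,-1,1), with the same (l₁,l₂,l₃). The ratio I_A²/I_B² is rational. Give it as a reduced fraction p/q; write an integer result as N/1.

l's match ⇒ only the (l;m) 3-j factors differ between A and B.
A: triangle coeff Δ(2,5,5) = 1/38610; Σ_t [1,2]: t=1:−1/10080 t=2:+1/2880 = 1/4032; (3j)²=10/429 [(2 5 5; -1 3 -2)], sign=-1
B: triangle coeff Δ(2,5,5) = 1/38610; Σ_t [0,2]: t=0:+1/2304 t=1:−1/720 t=2:+1/5760 = -1/1280; (3j)²=27/1430 [(2 5 5; 0 -1 1)], sign=-1
I_A²/I_B² = (10/429)/(27/1430) = 100/81

100/81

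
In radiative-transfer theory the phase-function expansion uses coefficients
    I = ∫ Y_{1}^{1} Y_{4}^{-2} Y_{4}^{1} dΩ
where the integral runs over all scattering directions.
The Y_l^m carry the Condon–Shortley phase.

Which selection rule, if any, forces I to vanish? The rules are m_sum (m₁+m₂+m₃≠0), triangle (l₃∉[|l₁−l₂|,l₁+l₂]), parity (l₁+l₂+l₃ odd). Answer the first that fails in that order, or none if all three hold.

parity

azimuthal sum: 1 − 2 + 1 = 0  ✓
3 ≤ 4 ≤ 5 (triangle on l)  ✓
L = 1 + 4 + 4 = 9 (odd)  ✗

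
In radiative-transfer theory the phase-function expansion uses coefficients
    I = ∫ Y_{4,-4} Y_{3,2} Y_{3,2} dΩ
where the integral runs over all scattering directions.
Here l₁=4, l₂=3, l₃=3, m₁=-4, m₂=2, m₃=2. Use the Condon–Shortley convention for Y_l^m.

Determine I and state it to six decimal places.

Rules hold: Σm=0, L=10 even, 1≤3≤7.
N = 9·7·7 = 441
Δ = 4!·4!·2!/11! = 1/34650
Racah Σ t=1..3: t=1:−1/72 t=2:+1/16 t=3:−1/72 = 5/144
⇒ 3j(4 3 3; 0 0 0)² = 2/77, sgn -1
Racah Σ t=4..4: t=4:+1/576 = 1/576
⇒ 3j(4 3 3; -4 2 2)² = 5/99, sgn -1
4πI² = N·(3j₀)²·(3jₘ)² = 70/121
I = +1·√(0.578512/4π) = 0.21456131

0.214561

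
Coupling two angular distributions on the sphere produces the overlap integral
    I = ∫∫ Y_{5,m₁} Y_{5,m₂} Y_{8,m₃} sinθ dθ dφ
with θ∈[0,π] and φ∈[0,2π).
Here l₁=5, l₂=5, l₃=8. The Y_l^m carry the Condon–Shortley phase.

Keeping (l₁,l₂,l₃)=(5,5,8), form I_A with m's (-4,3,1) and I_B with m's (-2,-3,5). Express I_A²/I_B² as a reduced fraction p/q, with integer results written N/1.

Same 5,5,8: normalisation and zero-m 3j drop out of the ratio.
A: Δ: 2! 8! 8! / 19! → 1/37413090; sum: t=1:−1/203212800 t=2:+1/14515200 = 13/203212800; 3j²(5 5 8; -4 3 1) = Δ·Π!·Σ² = 104/17765  (sign -1)
B: Δ: 2! 8! 8! / 19! → 1/37413090; sum: t=0:+1/14515200 t=1:−1/7257600 t=2:+1/58060800 = -1/19353600; 3j²(5 5 8; -2 -3 5) = Δ·Π!·Σ² = 21/3230  (sign +1)
I_A²/I_B² = (104/17765)/(21/3230) = 208/231

208/231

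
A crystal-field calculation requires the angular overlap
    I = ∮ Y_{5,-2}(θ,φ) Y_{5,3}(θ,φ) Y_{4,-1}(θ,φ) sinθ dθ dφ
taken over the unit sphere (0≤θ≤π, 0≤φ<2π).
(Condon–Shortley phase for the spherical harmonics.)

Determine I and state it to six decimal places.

-0.118854

Rules hold: Σm=0, L=14 even, 0≤4≤10.
N = 11·11·9 = 1089
Δ = 6!·4!·4!/15! = 1/3153150
Racah Σ t=1..5: t=1:−1/69120 t=2:+1/1728 t=3:−1/576 t=4:+1/1728 t=5:−1/69120 = -7/11520
⇒ 3j(5 5 4; 0 0 0)² = 2/143, sgn -1
Racah Σ t=4..6: t=4:+1/6912 t=5:−1/2880 t=6:+1/17280 = -1/6912
⇒ 3j(5 5 4; -2 3 -1)² = 5/429, sgn +1
4πI² = N·(3j₀)²·(3jₘ)² = 30/169
I = -1·√(0.177515/4π) = -0.11885360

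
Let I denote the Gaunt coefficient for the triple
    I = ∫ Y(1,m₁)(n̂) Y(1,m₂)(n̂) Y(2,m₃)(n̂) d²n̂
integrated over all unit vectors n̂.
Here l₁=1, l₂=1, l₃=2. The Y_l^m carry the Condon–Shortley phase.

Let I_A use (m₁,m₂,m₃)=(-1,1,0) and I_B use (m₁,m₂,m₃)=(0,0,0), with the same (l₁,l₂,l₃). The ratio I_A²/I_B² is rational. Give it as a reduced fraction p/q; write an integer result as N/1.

1/4

Same 1,1,2: normalisation and zero-m 3j drop out of the ratio.
A: Δ: 0! 2! 2! / 5! → 1/30; sum: t=0:+1/4 = 1/4; 3j²(1 1 2; -1 1 0) = Δ·Π!·Σ² = 1/30  (sign +1)
B: Δ: 0! 2! 2! / 5! → 1/30; sum: t=0:+1/1 = 1/1; 3j²(1 1 2; 0 0 0) = Δ·Π!·Σ² = 2/15  (sign +1)
I_A²/I_B² = (1/30)/(2/15) = 1/4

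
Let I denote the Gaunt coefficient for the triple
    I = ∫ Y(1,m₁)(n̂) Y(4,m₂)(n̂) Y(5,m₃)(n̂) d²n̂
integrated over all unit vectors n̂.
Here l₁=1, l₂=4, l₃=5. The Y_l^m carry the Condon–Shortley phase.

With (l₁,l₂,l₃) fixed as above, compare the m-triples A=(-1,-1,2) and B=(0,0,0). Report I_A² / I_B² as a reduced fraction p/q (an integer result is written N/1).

Same 1,4,5: normalisation and zero-m 3j drop out of the ratio.
A: Δ: 0! 2! 8! / 11! → 1/495; sum: t=0:+1/1440 = 1/1440; 3j²(1 4 5; -1 -1 2) = Δ·Π!·Σ² = 7/165  (sign -1)
B: Δ: 0! 2! 8! / 11! → 1/495; sum: t=0:+1/576 = 1/576; 3j²(1 4 5; 0 0 0) = Δ·Π!·Σ² = 5/99  (sign -1)
I_A²/I_B² = (7/165)/(5/99) = 21/25

21/25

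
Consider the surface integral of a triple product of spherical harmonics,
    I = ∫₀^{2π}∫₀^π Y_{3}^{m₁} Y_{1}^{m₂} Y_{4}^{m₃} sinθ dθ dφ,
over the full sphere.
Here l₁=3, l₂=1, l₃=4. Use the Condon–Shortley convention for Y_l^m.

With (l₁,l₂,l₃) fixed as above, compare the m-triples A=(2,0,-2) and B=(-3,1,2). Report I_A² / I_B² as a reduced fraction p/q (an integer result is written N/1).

Same 3,1,4: normalisation and zero-m 3j drop out of the ratio.
A: Δ: 0! 6! 2! / 9! → 1/252; sum: t=0:+1/120 = 1/120; 3j²(3 1 4; 2 0 -2) = Δ·Π!·Σ² = 1/21  (sign +1)
B: Δ: 0! 6! 2! / 9! → 1/252; sum: t=0:+1/1440 = 1/1440; 3j²(3 1 4; -3 1 2) = Δ·Π!·Σ² = 1/252  (sign +1)
I_A²/I_B² = (1/21)/(1/252) = 12/1

12/1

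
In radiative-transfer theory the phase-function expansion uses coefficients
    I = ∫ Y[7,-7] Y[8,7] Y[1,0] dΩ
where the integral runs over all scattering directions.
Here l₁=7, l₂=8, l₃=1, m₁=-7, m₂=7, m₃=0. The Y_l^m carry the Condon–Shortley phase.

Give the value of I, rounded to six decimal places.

-0.118504

m-sum 0 ✓  L=16 even ✓  1≤1≤15 ✓
Π(2lᵢ+1) = 15×17×3 = 765
triangle coeff Δ(7,8,1) = 1/2040
Σ_t [7,7]: t=7:−1/25401600 = -1/25401600
(3j)²=8/255 [(7 8 1; 0 0 0)], sign=+1
Σ_t [14,14]: t=14:+1/87178291200 = 1/87178291200
(3j)²=1/136 [(7 8 1; -7 7 0)], sign=-1
⇒ 4πI² = 3/17
I = (-1)√(3/17/(4π)) = -0.11850352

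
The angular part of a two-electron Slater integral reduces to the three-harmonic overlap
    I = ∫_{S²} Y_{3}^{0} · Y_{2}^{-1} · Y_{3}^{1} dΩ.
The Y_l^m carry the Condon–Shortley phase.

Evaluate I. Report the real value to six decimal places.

m-sum 0 ✓  L=8 even ✓  1≤3≤5 ✓
Π(2lᵢ+1) = 7×5×7 = 245
triangle coeff Δ(3,2,3) = 1/3780
Σ_t [0,2]: t=0:+1/24 t=1:−1/4 t=2:+1/24 = -1/6
(3j)²=4/105 [(3 2 3; 0 0 0)], sign=+1
Σ_t [0,1]: t=0:+1/12 t=1:−1/8 = -1/24
(3j)²=1/210 [(3 2 3; 0 -1 1)], sign=-1
⇒ 4πI² = 2/45
I = (-1)√(2/45/(4π)) = -0.05947080

-0.059471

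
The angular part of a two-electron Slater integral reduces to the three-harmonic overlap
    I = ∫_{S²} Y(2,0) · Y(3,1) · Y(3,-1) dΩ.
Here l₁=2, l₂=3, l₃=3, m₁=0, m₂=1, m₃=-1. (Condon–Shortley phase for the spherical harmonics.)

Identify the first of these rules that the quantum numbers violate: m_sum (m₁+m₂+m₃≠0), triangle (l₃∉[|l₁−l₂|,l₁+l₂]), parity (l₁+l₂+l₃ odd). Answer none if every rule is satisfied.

Σmᵢ = 0  ✓
l₃∈[|l₁−l₂|,l₁+l₂]=[1,5], have l₃=3  ✓
Σlᵢ = 8 ⇒ even  ✓

none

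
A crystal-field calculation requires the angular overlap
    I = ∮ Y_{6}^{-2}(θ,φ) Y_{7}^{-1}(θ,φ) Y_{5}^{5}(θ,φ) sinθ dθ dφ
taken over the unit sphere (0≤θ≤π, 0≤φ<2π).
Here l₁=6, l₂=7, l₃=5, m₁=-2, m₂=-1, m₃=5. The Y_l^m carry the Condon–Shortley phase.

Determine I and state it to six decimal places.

Σmᵢ = 2 ≠ 0, so the φ-integral vanishes; I = 0

0.000000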